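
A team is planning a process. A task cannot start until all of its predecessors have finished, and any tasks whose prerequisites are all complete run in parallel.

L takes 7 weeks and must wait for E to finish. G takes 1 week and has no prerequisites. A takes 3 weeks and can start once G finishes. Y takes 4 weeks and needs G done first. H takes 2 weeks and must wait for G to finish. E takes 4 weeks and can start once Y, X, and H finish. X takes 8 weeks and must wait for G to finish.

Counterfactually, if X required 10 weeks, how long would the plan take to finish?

Actual critical path: G→X→E→L = 1+8+4+7 = 20 ⇒ 20 weeks.
X lies on that path, so at 10 weeks the path becomes 22 weeks.
The critical path is still G→X→E→L; finish is now 22 weeks.

22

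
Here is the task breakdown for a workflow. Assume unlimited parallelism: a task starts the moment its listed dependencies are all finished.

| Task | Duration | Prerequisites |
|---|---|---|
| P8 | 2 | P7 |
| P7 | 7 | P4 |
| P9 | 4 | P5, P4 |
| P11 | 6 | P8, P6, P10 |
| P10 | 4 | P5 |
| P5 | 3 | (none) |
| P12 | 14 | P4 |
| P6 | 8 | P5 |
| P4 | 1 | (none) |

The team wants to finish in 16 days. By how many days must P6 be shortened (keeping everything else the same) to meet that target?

1

Current finish: 17 days; target: 16.
P6 is on every critical path, so each day cut from P6 cuts the finish by one (this holds down to a finish of 16).
Need 17 − 16 = 1 day off P6 → P6 becomes 7 days, finish becomes 16.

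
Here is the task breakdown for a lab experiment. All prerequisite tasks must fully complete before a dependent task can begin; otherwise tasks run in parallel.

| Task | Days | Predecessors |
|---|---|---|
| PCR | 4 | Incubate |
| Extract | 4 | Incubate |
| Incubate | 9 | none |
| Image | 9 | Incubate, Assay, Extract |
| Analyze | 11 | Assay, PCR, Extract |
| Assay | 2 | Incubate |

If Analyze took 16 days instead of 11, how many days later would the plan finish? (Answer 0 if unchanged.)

As given, the longest chain is Incubate→Extract→Analyze = 9+4+11 = 24, so the finish is 24 days.
Analyze is on the critical path; changing it to 16 makes that path 29 days.
That remains the longest chain; total 29 days.
Change in finish: 29 − 24 = +5 days.

5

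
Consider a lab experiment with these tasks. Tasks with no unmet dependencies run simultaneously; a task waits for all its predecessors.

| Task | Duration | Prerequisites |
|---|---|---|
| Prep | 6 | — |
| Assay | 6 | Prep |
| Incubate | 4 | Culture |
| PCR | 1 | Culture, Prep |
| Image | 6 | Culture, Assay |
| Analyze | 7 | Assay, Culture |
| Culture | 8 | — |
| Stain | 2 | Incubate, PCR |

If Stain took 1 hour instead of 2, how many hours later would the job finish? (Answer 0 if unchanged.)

Actual critical path: Prep→Assay→Analyze = 6+6+7 = 19 ⇒ 19 hours.
Stain has 5 hours of float (longest path through it is 14).
No other chain overtakes it, so the finish is 19 hours.
Change in finish: 19 − 19 = +0 hours.

0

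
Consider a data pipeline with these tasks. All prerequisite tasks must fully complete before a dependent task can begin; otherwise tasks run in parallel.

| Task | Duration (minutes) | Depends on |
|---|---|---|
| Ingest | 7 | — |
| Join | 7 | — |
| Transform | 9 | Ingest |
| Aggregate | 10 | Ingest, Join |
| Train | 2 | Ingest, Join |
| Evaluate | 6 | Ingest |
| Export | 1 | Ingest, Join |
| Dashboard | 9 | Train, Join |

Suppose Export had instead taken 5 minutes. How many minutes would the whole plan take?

Baseline: Ingest→Train→Dashboard = 7+2+9 = 18 → 18 minutes.
Export has 10 minutes of float (longest path through it is 8).
That remains the longest chain; total 18 minutes.

18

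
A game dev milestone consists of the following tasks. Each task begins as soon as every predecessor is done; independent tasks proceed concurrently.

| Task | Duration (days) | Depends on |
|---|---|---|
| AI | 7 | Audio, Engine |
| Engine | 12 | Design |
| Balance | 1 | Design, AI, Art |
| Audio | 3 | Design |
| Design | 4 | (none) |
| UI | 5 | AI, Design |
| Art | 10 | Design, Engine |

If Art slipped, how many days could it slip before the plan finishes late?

1

Critical path: Design→Engine→AI→UI = 4+12+7+5 = 28, so the finish is 28 days.
Longest path through Art: 27 days (earliest finish 26, latest finish 27).
Slack of Art = 17 − 16 = 1 day.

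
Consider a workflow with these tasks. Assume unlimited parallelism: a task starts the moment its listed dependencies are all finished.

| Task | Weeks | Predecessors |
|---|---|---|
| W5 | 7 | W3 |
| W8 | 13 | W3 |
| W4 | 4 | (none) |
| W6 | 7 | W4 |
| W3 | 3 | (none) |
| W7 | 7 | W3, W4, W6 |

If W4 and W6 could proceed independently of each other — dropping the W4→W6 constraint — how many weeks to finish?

16

With the dependency in place, W4→W6→W7 = 4+7+7 = 18 sets the finish at 18 weeks.
Without W4→W6, W6's earliest start moves from 4 to 0.
After: W3→W8 = 3+13 = 16 → 16 weeks.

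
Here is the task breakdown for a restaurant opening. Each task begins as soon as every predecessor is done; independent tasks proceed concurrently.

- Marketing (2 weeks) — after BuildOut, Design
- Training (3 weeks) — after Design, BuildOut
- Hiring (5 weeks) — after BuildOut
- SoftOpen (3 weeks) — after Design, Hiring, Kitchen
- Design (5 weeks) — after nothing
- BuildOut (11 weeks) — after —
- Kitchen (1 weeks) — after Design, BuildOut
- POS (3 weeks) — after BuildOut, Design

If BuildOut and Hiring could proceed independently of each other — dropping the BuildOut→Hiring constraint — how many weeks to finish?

Before: longest chain BuildOut→Hiring→SoftOpen = 11+5+3 = 19, finish 19.
Without BuildOut→Hiring, Hiring's earliest start moves from 11 to 0.
After: BuildOut→Kitchen→SoftOpen = 11+1+3 = 15 → 15 weeks.

15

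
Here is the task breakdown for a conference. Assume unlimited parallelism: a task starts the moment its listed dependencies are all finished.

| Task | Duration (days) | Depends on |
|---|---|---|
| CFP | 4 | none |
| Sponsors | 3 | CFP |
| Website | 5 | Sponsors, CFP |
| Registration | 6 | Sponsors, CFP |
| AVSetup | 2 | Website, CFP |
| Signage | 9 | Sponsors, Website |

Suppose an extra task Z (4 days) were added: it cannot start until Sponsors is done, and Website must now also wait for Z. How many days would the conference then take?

Originally the conference takes 21 days.
With Z inserted, Website now waits for max(Sponsors, CFP, Z).
New critical path: CFP→Sponsors→Z→Website→Signage = 4+3+4+5+9 = 25 ⇒ 25 days.

25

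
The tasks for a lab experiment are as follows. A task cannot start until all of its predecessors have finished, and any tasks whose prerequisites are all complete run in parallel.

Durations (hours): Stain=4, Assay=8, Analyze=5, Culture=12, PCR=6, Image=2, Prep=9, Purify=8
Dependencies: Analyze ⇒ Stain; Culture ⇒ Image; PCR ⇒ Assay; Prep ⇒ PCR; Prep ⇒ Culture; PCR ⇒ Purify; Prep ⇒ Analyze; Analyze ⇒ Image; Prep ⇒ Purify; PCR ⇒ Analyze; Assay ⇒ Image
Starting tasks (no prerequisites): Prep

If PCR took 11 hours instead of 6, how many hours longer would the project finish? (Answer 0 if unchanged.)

Critical path before the change: Prep→PCR→Assay→Image = 9+6+8+2 = 25 giving 25 hours.
Since PCR is critical, the +5 change carries straight to that chain (now 30 hours).
That remains the longest chain; total 30 hours.
Change in finish: 30 − 25 = +5 hours.

5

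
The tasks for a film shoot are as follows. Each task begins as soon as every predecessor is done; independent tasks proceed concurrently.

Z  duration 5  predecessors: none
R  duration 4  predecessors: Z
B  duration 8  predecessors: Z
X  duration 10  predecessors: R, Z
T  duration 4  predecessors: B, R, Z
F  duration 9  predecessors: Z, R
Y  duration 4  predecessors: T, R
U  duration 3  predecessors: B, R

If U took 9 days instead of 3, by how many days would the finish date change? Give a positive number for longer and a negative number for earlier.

The binding path is Z→B→T→Y = 5+8+4+4 = 21; finish at 21 days.
U has 5 days of float (longest path through it is 16).
Now Z→B→U = 5+8+9 = 22 is longest, so the finish becomes 22 days.
Change in finish: 22 − 21 = +1 days.

1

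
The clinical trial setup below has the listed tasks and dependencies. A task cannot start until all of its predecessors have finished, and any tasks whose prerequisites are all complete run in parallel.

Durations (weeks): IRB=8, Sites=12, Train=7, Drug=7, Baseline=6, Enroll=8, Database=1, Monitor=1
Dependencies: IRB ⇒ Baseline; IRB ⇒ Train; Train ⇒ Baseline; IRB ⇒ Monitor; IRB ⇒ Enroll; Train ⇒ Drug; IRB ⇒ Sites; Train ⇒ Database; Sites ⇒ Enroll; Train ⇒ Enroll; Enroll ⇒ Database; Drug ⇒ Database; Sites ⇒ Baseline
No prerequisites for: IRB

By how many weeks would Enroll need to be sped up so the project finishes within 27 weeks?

Current finish: 29 weeks; target: 27.
Enroll is on every critical path, so each week cut from Enroll cuts the finish by one (this holds down to a finish of 26).
Need 29 − 27 = 2 weeks off Enroll → Enroll becomes 6 weeks, finish becomes 27.

2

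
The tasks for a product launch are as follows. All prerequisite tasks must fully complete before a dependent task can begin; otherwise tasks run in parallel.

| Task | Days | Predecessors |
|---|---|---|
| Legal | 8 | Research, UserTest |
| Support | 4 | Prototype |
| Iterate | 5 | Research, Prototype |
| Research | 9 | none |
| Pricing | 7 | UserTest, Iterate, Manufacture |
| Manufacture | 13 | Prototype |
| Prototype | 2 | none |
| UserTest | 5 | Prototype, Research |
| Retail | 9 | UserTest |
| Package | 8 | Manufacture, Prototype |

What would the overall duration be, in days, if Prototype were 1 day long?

23

Baseline: Prototype→Manufacture→Package = 2+13+8 = 23 → 23 days.
Since Prototype is critical, the -1 change carries straight to that chain (now 22 days).
New critical path: Research→UserTest→Retail = 9+5+9 = 23 ⇒ 23 days.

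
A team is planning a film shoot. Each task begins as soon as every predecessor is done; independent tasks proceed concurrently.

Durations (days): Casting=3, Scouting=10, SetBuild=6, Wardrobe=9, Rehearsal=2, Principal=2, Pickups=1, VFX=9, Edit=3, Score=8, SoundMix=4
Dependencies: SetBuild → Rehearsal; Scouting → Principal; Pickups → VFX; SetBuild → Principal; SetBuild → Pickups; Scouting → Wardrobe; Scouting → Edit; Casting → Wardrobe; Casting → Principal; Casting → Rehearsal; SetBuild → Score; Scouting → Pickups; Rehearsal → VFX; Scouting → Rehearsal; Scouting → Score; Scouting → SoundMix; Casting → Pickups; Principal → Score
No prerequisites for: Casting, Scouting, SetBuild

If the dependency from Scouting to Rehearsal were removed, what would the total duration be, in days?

With the dependency in place, Scouting→Rehearsal→VFX = 10+2+9 = 21 sets the finish at 21 days.
Without Scouting→Rehearsal, Rehearsal's earliest start moves from 10 to 6.
The longest chain is now Scouting→Principal→Score = 10+2+8 = 20, so the plan takes 20 days.

20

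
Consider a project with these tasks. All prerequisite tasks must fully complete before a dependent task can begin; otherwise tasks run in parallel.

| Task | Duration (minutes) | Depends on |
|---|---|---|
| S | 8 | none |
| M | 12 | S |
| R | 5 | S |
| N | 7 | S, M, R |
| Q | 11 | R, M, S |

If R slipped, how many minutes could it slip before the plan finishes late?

S→M→Q = 8+12+11 = 31 sets the makespan at 31 minutes.
R finishes as early as 13 and must finish by 20.
So R can slip 20 − 13 = 7 minutes.

7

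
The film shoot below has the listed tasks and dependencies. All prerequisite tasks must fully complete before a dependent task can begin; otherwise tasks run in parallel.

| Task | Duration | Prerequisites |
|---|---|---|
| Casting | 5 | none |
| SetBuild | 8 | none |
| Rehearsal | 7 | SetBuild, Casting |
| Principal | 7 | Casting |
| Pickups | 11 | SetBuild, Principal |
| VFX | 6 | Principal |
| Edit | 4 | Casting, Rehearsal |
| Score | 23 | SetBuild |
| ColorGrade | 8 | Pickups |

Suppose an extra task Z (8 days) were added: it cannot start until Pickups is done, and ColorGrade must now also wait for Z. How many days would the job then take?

39

Originally the job takes 31 days.
With Z inserted, ColorGrade now waits for max(Pickups, Z).
New critical path: Casting→Principal→Pickups→Z→ColorGrade = 5+7+11+8+8 = 39 ⇒ 39 days.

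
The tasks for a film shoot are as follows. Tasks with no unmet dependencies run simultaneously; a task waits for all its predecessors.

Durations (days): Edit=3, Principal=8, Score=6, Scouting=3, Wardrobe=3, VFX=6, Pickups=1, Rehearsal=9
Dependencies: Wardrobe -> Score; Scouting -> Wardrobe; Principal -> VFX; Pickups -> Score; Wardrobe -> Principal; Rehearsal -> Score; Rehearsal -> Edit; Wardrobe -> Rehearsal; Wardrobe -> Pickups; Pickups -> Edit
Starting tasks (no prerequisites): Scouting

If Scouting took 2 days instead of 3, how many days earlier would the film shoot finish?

Actual critical path: Scouting→Wardrobe→Rehearsal→Score = 3+3+9+6 = 21 ⇒ 21 days.
Scouting is on the critical path; changing it to 2 makes that path 20 days.
No other chain overtakes it, so the finish is 20 days.
Change in finish: 20 − 21 = -1 days.

1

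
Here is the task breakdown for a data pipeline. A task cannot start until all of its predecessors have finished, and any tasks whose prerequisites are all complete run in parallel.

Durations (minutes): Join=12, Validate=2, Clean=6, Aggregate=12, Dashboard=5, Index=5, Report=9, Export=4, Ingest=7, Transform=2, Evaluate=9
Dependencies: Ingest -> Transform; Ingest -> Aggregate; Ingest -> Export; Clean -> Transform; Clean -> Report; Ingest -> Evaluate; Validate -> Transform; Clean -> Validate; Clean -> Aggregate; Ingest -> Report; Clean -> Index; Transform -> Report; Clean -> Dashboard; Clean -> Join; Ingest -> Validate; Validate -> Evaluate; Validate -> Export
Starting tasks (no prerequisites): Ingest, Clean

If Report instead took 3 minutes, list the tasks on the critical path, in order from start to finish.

As given, the longest chain is Ingest→Validate→Transform→Report = 7+2+2+9 = 20, so the finish is 20 minutes.
Since Report is critical, the -6 change carries straight to that chain (now 14 minutes).
The binding chain switches to Ingest→Aggregate = 7+12 = 19; finish 19 minutes.

Ingest, Aggregate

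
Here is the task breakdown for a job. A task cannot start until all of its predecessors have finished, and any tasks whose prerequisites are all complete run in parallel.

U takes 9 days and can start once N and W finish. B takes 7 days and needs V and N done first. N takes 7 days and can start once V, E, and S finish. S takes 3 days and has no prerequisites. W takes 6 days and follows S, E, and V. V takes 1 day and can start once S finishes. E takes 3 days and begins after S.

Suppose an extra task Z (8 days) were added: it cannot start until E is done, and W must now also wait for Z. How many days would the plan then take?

29

Originally the plan takes 22 days.
With Z inserted, W now waits for max(S, E, V, Z).
New critical path: S→E→Z→W→U = 3+3+8+6+9 = 29 ⇒ 29 days.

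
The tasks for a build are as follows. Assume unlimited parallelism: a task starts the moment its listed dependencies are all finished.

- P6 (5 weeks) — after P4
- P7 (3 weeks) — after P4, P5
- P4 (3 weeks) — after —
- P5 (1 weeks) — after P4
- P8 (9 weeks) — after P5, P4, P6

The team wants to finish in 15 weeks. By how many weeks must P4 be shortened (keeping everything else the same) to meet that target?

2

Current finish: 17 weeks; target: 15.
P4 is on every critical path, so each week cut from P4 cuts the finish by one (this holds down to a finish of 15).
Need 17 − 15 = 2 weeks off P4 → P4 becomes 1 week, finish becomes 15.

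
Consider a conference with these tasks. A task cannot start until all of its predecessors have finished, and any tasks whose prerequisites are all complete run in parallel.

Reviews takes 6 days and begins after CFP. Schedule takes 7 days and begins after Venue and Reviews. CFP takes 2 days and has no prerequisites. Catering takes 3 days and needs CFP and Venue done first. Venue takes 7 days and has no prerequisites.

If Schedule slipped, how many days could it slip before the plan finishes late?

0

CFP→Reviews→Schedule = 2+6+7 = 15 sets the makespan at 15 days.
Longest path through Schedule: 15 days (earliest finish 15, latest finish 15).
Slack of Schedule = 8 − 8 = 0 days.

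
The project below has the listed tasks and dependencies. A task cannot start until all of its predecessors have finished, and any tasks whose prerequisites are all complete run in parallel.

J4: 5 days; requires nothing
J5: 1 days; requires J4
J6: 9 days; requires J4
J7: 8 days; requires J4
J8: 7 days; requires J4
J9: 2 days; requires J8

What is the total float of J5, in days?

8

J4→J6 = 5+9 = 14 sets the makespan at 14 days.
The longest chain containing J5 totals 6 days.
Slack of J5 = 13 − 5 = 8 days.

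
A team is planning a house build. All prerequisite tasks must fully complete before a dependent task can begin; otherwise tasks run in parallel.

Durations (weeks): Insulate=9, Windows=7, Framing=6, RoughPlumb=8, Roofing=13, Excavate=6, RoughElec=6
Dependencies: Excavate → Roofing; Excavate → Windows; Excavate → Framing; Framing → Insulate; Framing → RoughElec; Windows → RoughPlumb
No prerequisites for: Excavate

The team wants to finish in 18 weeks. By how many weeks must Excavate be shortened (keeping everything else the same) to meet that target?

3

Current finish: 21 weeks; target: 18.
Excavate is on every critical path, so each week cut from Excavate cuts the finish by one (this holds down to a finish of 16).
Need 21 − 18 = 3 weeks off Excavate → Excavate becomes 3 weeks, finish becomes 18.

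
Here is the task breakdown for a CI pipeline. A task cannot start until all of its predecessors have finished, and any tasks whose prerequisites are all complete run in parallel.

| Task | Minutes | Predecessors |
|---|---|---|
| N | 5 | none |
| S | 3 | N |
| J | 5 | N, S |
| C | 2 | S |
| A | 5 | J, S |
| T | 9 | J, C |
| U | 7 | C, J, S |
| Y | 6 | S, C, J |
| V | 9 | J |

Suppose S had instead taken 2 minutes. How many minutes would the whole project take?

21

Critical path before the change: N→S→J→T = 5+3+5+9 = 22 giving 22 minutes.
S is on the critical path; changing it to 2 makes that path 21 minutes.
That remains the longest chain; total 21 minutes.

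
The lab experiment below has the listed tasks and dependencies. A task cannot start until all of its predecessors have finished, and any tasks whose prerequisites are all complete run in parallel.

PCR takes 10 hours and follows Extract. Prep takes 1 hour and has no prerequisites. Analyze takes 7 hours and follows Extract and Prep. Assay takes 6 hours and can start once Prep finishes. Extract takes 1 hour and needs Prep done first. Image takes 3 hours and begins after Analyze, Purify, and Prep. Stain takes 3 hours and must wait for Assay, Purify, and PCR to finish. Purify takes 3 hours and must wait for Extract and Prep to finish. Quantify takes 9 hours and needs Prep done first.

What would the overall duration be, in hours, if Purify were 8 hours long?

As given, the longest chain is Prep→Extract→PCR→Stain = 1+1+10+3 = 15, so the finish is 15 hours.
Purify is off the critical path — its longest chain is 8 hours, giving 7 of slack.
No other chain overtakes it, so the finish is 15 hours.

15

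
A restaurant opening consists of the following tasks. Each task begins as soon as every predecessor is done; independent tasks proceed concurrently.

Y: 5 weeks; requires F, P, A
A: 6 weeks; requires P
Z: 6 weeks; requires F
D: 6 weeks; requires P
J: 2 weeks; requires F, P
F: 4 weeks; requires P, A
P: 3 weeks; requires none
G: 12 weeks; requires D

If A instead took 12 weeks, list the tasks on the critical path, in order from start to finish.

Critical path before the change: P→D→G = 3+6+12 = 21 giving 21 weeks.
The longest path through A is only 19 weeks, so A has float 2.
The binding chain switches to P→A→F→Z = 3+12+4+6 = 25; finish 25 weeks.

P, A, F, Z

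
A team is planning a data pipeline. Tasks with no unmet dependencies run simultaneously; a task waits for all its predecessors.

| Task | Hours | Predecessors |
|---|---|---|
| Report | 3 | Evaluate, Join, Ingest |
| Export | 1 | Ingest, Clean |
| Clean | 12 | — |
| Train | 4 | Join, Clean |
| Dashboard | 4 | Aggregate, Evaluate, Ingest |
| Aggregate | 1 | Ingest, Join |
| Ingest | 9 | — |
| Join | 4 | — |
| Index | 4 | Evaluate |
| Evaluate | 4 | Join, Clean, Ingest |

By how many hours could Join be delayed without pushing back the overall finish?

The longest chain is Clean→Evaluate→Index = 12+4+4 = 20; overall finish 20 hours.
The longest chain containing Join totals 12 hours.
Slack of Join = 8 − 0 = 8 hours.

8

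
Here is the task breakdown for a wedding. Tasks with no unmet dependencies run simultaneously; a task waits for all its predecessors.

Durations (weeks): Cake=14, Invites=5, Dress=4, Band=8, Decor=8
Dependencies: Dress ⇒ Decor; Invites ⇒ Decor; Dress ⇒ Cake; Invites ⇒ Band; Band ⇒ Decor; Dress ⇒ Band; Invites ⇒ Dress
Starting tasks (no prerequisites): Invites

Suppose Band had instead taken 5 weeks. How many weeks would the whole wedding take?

The binding path is Invites→Dress→Band→Decor = 5+4+8+8 = 25; finish at 25 weeks.
Band lies on that path, so at 5 weeks the path becomes 22 weeks.
The binding chain switches to Invites→Dress→Cake = 5+4+14 = 23; finish 23 weeks.

23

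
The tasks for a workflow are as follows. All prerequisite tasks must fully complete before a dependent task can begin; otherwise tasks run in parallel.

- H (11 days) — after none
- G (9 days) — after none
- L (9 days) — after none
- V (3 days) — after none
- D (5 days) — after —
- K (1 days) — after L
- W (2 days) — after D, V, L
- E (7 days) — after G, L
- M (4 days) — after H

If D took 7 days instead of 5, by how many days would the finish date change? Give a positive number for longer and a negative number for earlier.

As given, the longest chain is G→E = 9+7 = 16, so the finish is 16 days.
D has 9 days of float (longest path through it is 7).
No other chain overtakes it, so the finish is 16 days.
Change in finish: 16 − 16 = +0 days.

0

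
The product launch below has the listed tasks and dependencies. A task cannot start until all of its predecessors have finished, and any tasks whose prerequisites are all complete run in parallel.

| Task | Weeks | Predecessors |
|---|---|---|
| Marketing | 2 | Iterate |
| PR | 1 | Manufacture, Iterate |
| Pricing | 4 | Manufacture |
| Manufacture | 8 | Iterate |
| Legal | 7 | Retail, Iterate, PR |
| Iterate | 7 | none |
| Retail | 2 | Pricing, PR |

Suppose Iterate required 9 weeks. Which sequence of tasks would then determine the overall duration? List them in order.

Iterate, Manufacture, Pricing, Retail, Legal

The binding path is Iterate→Manufacture→Pricing→Retail→Legal = 7+8+4+2+7 = 28; finish at 28 weeks.
Iterate is on the critical path; changing it to 9 makes that path 30 weeks.
The critical path is still Iterate→Manufacture→Pricing→Retail→Legal; finish is now 30 weeks.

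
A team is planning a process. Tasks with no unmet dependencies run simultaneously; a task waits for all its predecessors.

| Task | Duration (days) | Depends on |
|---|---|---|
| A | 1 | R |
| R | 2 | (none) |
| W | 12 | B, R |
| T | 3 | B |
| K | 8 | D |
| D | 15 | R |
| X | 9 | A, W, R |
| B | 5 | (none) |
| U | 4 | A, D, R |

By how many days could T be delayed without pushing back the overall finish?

18

The longest chain is B→W→X = 5+12+9 = 26; overall finish 26 days.
Longest path through T: 8 days (earliest finish 8, latest finish 26).
So T can slip 26 − 8 = 18 days.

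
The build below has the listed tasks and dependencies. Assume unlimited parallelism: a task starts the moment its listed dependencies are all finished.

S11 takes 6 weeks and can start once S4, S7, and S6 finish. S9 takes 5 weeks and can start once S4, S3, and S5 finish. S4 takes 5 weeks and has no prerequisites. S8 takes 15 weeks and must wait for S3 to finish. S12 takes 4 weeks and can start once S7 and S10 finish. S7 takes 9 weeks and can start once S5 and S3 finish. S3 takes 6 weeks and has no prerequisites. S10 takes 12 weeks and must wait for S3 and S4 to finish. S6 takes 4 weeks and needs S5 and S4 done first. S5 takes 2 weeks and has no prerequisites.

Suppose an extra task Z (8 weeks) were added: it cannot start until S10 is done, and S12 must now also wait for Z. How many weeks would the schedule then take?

30

Originally the schedule takes 22 weeks.
With Z inserted, S12 now waits for max(S7, S10, Z).
New critical path: S3→S10→Z→S12 = 6+12+8+4 = 30 ⇒ 30 weeks.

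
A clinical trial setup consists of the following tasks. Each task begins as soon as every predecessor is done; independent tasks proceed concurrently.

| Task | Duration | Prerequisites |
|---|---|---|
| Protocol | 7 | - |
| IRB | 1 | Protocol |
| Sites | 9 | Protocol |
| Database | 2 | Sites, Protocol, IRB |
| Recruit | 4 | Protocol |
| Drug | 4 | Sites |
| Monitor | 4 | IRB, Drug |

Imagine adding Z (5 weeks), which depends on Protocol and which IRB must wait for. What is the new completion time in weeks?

24

Originally the clinical trial setup takes 24 weeks.
With Z inserted, IRB now waits for max(Protocol, Z).
New critical path: Protocol→Sites→Drug→Monitor = 7+9+4+4 = 24 ⇒ 24 weeks.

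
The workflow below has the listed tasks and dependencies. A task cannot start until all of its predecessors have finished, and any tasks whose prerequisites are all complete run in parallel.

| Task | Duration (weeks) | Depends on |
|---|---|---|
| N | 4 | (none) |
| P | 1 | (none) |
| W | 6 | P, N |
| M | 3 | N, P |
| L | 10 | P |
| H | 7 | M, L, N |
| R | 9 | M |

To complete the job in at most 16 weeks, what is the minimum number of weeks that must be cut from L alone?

Current finish: 18 weeks; target: 16.
L is on every critical path, so each week cut from L cuts the finish by one (this holds down to a finish of 16).
Need 18 − 16 = 2 weeks off L → L becomes 8 weeks, finish becomes 16.

2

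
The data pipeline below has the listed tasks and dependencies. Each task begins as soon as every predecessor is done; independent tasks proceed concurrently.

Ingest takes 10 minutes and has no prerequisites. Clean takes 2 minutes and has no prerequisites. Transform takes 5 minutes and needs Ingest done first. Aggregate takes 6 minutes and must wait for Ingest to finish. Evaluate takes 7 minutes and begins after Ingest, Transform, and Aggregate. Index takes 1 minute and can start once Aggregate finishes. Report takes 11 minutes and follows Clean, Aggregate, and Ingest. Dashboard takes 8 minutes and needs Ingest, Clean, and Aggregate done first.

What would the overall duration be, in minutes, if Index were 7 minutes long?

27

The binding path is Ingest→Aggregate→Report = 10+6+11 = 27; finish at 27 minutes.
The longest path through Index is only 17 minutes, so Index has float 10.
That remains the longest chain; total 27 minutes.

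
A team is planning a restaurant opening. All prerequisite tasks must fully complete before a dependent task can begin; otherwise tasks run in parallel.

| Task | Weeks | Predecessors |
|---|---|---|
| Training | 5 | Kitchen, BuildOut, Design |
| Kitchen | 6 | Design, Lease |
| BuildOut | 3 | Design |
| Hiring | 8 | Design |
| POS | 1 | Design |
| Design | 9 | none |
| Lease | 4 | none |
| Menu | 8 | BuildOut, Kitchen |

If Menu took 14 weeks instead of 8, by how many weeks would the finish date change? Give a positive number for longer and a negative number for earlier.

6

Actual critical path: Design→Kitchen→Menu = 9+6+8 = 23 ⇒ 23 weeks.
Since Menu is critical, the +6 change carries straight to that chain (now 29 weeks).
That remains the longest chain; total 29 weeks.
Change in finish: 29 − 23 = +6 weeks.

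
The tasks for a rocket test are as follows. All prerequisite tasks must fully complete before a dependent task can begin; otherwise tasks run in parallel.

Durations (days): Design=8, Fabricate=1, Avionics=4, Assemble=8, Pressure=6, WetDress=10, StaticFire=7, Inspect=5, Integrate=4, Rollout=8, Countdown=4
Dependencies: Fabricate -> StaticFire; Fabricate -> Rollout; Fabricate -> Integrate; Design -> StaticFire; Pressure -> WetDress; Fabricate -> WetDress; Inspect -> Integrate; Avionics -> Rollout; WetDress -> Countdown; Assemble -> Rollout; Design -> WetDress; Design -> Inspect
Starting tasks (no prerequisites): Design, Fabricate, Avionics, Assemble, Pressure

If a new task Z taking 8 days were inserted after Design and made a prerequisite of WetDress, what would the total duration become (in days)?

30

Originally the rocket test takes 22 days.
With Z inserted, WetDress now waits for max(Design, Pressure, Fabricate, Z).
New critical path: Design→Z→WetDress→Countdown = 8+8+10+4 = 30 ⇒ 30 days.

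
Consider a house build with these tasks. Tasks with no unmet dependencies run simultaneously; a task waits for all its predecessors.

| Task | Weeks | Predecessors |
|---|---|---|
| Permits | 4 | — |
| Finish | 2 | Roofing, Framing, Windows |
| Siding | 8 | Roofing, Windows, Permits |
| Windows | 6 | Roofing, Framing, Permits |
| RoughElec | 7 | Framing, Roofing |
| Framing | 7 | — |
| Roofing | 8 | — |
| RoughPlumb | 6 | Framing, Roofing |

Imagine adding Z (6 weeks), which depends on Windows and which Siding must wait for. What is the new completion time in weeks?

28

Originally the job takes 22 weeks.
With Z inserted, Siding now waits for max(Roofing, Windows, Permits, Z).
New critical path: Roofing→Windows→Z→Siding = 8+6+6+8 = 28 ⇒ 28 weeks.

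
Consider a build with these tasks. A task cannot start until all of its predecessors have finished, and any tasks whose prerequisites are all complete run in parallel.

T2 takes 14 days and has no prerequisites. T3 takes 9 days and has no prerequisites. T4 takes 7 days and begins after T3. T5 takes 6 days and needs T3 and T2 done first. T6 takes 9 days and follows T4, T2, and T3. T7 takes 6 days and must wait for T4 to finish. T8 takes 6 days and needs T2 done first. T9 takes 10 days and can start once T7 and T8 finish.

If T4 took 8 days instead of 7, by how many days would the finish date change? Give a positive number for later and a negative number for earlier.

Actual critical path: T3→T4→T7→T9 = 9+7+6+10 = 32 ⇒ 32 days.
T4 is on the critical path; changing it to 8 makes that path 33 days.
No other chain overtakes it, so the finish is 33 days.
Change in finish: 33 − 32 = +1 days.

1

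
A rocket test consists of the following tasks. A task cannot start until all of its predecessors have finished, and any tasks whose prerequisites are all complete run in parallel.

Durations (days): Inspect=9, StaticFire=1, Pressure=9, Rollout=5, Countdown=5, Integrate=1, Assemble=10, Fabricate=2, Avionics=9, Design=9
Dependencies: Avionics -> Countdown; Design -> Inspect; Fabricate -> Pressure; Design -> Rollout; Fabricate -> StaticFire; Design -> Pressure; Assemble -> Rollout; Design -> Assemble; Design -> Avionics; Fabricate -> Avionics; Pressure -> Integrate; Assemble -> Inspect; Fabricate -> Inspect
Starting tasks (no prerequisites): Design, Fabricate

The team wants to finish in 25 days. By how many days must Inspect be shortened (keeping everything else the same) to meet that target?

Current finish: 28 days; target: 25.
Inspect is on every critical path, so each day cut from Inspect cuts the finish by one (this holds down to a finish of 24).
Need 28 − 25 = 3 days off Inspect → Inspect becomes 6 days, finish becomes 25.

3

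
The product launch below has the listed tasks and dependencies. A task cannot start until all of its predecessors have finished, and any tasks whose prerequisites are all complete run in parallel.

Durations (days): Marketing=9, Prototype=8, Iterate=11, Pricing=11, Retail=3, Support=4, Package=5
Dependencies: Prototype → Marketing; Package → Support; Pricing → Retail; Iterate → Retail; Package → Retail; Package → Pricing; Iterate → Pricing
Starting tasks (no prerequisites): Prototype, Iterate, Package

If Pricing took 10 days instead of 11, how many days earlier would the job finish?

As given, the longest chain is Iterate→Pricing→Retail = 11+11+3 = 25, so the finish is 25 days.
Pricing lies on that path, so at 10 days the path becomes 24 days.
No other chain overtakes it, so the finish is 24 days.
Change in finish: 24 − 25 = -1 days.

1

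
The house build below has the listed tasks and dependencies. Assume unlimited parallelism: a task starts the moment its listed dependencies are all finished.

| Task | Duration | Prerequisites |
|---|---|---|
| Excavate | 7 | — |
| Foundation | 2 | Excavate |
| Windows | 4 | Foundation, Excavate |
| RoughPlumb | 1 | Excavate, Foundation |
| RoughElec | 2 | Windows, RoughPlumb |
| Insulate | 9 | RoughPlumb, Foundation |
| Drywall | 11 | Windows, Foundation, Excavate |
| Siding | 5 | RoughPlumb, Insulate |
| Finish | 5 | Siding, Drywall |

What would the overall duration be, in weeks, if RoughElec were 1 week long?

Critical path before the change: Excavate→Foundation→Windows→Drywall→Finish = 7+2+4+11+5 = 29 giving 29 weeks.
RoughElec has 14 weeks of float (longest path through it is 15).
The critical path is still Excavate→Foundation→Windows→Drywall→Finish; finish is now 29 weeks.

29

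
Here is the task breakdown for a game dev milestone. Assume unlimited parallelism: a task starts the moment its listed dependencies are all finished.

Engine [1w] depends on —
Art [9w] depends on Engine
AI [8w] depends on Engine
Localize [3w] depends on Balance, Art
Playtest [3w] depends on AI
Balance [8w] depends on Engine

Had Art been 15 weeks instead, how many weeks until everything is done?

19

As given, the longest chain is Engine→Art→Localize = 1+9+3 = 13, so the finish is 13 weeks.
Art lies on that path, so at 15 weeks the path becomes 19 weeks.
That remains the longest chain; total 19 weeks.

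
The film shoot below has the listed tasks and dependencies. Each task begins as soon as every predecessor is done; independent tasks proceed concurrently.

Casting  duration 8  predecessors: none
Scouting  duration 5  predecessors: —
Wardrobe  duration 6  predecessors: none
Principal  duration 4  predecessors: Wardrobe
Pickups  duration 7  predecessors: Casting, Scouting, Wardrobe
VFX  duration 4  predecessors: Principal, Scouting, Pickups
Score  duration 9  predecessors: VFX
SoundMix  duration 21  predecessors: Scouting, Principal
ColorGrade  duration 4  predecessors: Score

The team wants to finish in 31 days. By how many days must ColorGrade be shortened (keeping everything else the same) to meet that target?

Current finish: 32 days; target: 31.
ColorGrade is on every critical path, so each day cut from ColorGrade cuts the finish by one (this holds down to a finish of 31).
Need 32 − 31 = 1 day off ColorGrade → ColorGrade becomes 3 days, finish becomes 31.

1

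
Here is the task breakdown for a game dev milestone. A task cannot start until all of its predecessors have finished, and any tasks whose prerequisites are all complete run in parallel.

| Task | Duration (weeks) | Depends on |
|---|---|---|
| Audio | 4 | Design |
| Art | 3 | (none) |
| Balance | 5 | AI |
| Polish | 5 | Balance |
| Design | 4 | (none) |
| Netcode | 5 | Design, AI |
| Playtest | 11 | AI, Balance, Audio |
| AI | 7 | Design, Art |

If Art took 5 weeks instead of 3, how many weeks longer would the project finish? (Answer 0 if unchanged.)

Baseline: Design→AI→Balance→Playtest = 4+7+5+11 = 27 → 27 weeks.
Art has 1 week of float (longest path through it is 26).
Now Art→AI→Balance→Playtest = 5+7+5+11 = 28 is longest, so the finish becomes 28 weeks.
Change in finish: 28 − 27 = +1 weeks.

1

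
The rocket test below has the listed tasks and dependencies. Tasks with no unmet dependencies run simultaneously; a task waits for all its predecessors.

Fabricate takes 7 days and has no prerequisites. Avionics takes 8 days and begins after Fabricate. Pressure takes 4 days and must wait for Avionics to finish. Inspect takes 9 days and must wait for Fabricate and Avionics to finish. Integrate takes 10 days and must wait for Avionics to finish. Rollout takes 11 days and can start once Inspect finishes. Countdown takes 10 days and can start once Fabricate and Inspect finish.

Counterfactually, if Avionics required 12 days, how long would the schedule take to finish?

39

As given, the longest chain is Fabricate→Avionics→Inspect→Rollout = 7+8+9+11 = 35, so the finish is 35 days.
Avionics lies on that path, so at 12 days the path becomes 39 days.
No other chain overtakes it, so the finish is 39 days.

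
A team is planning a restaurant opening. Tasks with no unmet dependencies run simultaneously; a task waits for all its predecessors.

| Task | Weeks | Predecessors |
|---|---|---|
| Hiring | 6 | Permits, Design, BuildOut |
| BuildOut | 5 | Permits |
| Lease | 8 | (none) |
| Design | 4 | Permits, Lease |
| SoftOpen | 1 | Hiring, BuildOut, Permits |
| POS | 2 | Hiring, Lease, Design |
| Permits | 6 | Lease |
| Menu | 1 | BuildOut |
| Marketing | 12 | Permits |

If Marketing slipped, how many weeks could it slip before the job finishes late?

Critical path: Lease→Permits→BuildOut→Hiring→POS = 8+6+5+6+2 = 27, so the finish is 27 weeks.
Marketing finishes as early as 26 and must finish by 27.
Float = 27 − 26 = 1.

1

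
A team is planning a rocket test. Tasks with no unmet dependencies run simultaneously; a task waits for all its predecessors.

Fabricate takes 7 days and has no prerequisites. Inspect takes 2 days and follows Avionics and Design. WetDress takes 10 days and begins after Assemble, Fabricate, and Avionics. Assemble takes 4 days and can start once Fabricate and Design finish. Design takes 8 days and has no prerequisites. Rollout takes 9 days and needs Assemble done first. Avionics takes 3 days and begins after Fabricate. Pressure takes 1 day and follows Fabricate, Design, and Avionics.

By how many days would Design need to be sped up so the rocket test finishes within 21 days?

1

Current finish: 22 days; target: 21.
Design is on every critical path, so each day cut from Design cuts the finish by one (this holds down to a finish of 21).
Need 22 − 21 = 1 day off Design → Design becomes 7 days, finish becomes 21.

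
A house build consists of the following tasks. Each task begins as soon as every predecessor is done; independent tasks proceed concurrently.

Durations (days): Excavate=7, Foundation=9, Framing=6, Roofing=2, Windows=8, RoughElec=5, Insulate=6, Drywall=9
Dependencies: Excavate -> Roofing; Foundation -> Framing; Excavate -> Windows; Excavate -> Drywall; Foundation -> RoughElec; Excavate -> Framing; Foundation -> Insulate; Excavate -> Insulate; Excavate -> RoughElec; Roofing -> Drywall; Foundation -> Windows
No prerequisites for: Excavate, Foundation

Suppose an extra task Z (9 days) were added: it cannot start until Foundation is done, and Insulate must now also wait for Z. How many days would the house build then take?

Originally the house build takes 18 days.
With Z inserted, Insulate now waits for max(Excavate, Foundation, Z).
New critical path: Foundation→Z→Insulate = 9+9+6 = 24 ⇒ 24 days.

24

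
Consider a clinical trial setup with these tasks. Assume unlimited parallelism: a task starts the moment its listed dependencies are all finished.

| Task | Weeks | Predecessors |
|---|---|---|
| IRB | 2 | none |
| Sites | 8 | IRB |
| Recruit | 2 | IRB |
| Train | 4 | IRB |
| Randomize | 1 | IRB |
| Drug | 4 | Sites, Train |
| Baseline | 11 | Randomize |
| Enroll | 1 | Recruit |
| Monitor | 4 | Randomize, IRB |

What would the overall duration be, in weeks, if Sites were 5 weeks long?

14

Critical path before the change: IRB→Sites→Drug = 2+8+4 = 14 giving 14 weeks.
Sites lies on that path, so at 5 weeks the path becomes 11 weeks.
The binding chain switches to IRB→Randomize→Baseline = 2+1+11 = 14; finish 14 weeks.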